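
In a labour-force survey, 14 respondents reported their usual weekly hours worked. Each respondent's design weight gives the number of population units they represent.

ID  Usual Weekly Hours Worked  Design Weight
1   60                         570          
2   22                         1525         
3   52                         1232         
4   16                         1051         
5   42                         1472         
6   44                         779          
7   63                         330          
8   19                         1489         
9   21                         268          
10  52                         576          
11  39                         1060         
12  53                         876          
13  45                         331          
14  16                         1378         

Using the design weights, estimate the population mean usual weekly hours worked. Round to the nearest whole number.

Weighted sum = 454102
Sum of weights = 12937
Weighted mean = 454102 / 12937 = 35.101028

35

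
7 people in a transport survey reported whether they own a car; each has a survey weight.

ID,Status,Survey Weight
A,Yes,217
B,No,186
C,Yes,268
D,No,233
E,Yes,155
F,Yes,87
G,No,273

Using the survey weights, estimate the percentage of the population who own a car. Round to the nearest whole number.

Sum of weights for 'Yes' = 217 + 268 + 155 + 87 = 727
Total weight = 217 + 186 + 268 + 233 + 155 + 87 + 273 = 1419
Weighted proportion = 727 / 1419 = 0.51233263 → 51.233263%

51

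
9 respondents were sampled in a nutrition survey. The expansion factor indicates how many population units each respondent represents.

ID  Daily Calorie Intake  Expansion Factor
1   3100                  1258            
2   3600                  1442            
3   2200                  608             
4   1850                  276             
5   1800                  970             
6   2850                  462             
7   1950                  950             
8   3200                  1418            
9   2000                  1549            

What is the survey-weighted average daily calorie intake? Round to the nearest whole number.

2630

Weighted sum = 3100×1258 + 3600×1442 + 2200×608 + 1850×276 + 1800×970 + 2850×462 + 1950×950 + 3200×1418 + 2000×1549
  = 3899800 + 5191200 + 1337600 + 510600 + 1746000 + 1316700 + 1852500 + 4537600 + 3098000 = 23490000
Sum of weights = 1258 + 1442 + 608 + 276 + 970 + 462 + 950 + 1418 + 1549 = 8933
Weighted mean = 23490000 / 8933 = 2629.5757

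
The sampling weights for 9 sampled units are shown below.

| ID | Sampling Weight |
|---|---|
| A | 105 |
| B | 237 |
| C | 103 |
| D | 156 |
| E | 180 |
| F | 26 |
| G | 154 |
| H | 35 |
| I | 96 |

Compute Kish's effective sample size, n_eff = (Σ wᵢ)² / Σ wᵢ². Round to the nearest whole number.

Σ wᵢ = 105 + 237 + 103 + 156 + 180 + 26 + 154 + 35 + 96 = 1092
Σ wᵢ² = 11025 + 56169 + 10609 + 24336 + 32400 + 676 + 23716 + 1225 + 9216 = 169372
n_eff = 1092² / 169372 = 1192464 / 169372 = 7.0405026

7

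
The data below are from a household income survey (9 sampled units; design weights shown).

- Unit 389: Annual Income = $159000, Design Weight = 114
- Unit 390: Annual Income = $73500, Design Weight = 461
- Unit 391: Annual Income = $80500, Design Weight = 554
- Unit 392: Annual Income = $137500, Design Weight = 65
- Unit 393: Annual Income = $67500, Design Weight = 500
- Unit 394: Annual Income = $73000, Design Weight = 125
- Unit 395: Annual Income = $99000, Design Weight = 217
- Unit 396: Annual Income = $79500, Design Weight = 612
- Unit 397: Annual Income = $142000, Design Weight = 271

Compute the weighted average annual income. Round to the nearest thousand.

Weighted sum = 159000×114 + 73500×461 + 80500×554 + 137500×65 + 67500×500 + 73000×125 + 99000×217 + 79500×612 + 142000×271
  = 257038000
Sum of weights = 2919
Weighted mean = 257038000 / 2919 = 88056.869

88000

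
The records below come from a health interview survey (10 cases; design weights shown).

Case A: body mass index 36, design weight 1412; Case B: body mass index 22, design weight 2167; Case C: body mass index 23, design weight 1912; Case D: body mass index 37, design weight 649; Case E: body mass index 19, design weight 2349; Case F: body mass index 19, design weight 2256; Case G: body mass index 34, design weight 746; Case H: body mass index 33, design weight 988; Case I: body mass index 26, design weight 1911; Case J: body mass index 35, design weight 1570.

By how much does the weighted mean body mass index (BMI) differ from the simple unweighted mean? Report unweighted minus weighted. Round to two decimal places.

Unweighted sum = 36 + 22 + 23 + 37 + 19 + 19 + 34 + 33 + 26 + 35 = 284
Unweighted mean = 284 / 10 = 28.4
Weighted sum = 36×1412 + 22×2167 + 23×1912 + 37×649 + 19×2349 + 19×2256 + 34×746 + 33×988 + 26×1911 + 35×1570
  = 50832 + 47674 + 43976 + 24013 + 44631 + 42864 + 25364 + 32604 + 49686 + 54950 = 416594
Sum of weights = 1412 + 2167 + 1912 + 649 + 2349 + 2256 + 746 + 988 + 1911 + 1570 = 15960
Weighted mean = 416594 / 15960 = 26.102381
Difference (unweighted minus weighted) = 2.297619

2.30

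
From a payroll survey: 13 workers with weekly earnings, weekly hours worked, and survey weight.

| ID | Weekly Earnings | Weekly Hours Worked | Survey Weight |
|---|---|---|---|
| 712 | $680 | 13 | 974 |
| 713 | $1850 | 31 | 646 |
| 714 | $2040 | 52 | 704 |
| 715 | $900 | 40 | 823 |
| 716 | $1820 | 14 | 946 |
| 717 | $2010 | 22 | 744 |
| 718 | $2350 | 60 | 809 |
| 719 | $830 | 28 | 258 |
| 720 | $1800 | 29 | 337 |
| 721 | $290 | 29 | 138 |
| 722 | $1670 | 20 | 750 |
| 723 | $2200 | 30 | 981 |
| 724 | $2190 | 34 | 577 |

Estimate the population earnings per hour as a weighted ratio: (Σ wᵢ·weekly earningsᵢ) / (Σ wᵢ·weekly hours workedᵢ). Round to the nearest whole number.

Σ wᵢ·y = 14687680
Σ wᵢ·x = 265415
Ratio = 14687680 / 265415 = 55.338545

55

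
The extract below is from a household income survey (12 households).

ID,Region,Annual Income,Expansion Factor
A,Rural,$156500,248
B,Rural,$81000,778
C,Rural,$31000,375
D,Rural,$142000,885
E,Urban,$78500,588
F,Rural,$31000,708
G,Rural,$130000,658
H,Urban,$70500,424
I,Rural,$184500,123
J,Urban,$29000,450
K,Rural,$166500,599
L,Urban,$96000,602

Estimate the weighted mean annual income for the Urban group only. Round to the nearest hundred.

Urban rows: E, H, J, L
Weighted sum = 78500×588 + 70500×424 + 29000×450 + 96000×602
  = 46158000 + 29892000 + 13050000 + 57792000 = 146892000
Sum of weights = 588 + 424 + 450 + 602 = 2064
Weighted mean = 146892000 / 2064 = 71168.605

71200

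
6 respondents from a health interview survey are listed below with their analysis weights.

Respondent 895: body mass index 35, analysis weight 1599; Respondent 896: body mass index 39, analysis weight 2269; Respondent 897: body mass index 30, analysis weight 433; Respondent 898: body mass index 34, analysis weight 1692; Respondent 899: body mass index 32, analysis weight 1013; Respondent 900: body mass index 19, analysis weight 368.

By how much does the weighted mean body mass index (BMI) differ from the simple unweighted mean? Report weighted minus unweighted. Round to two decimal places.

Unweighted sum = 35 + 39 + 30 + 34 + 32 + 19 = 189
Unweighted mean = 189 / 6 = 31.5
Weighted sum = 35×1599 + 39×2269 + 30×433 + 34×1692 + 32×1013 + 19×368
  = 254382
Sum of weights = 1599 + 2269 + 433 + 1692 + 1013 + 368 = 7374
Weighted mean = 254382 / 7374 = 34.497152
Difference (weighted minus unweighted) = 2.9971522

3.00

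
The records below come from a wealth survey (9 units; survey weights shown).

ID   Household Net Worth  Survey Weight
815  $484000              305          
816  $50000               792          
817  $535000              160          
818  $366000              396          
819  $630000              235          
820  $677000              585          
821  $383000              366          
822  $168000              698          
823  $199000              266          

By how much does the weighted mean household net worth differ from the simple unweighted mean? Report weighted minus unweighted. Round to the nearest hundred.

Unweighted sum = 484000 + 50000 + 535000 + 366000 + 630000 + 677000 + 383000 + 168000 + 199000 = 3492000
Unweighted mean = 3492000 / 9 = 388000
Weighted sum = 1272227000
Sum of weights = 305 + 792 + 160 + 396 + 235 + 585 + 366 + 698 + 266 = 3803
Weighted mean = 1272227000 / 3803 = 334532.47
Difference (weighted minus unweighted) = -53467.526

-53500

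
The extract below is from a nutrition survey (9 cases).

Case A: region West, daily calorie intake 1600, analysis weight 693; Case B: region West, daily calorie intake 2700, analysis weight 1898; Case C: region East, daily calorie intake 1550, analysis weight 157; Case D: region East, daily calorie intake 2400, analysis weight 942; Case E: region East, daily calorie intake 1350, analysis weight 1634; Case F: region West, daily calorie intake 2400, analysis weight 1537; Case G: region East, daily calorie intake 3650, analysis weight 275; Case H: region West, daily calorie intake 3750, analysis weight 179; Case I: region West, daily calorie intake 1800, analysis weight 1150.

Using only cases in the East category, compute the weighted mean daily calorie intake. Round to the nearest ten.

1900

East rows: C, D, E, G
Weighted sum = 1550×157 + 2400×942 + 1350×1634 + 3650×275
  = 243350 + 2260800 + 2205900 + 1003750 = 5713800
Sum of weights = 157 + 942 + 1634 + 275 = 3008
Weighted mean = 5713800 / 3008 = 1899.5346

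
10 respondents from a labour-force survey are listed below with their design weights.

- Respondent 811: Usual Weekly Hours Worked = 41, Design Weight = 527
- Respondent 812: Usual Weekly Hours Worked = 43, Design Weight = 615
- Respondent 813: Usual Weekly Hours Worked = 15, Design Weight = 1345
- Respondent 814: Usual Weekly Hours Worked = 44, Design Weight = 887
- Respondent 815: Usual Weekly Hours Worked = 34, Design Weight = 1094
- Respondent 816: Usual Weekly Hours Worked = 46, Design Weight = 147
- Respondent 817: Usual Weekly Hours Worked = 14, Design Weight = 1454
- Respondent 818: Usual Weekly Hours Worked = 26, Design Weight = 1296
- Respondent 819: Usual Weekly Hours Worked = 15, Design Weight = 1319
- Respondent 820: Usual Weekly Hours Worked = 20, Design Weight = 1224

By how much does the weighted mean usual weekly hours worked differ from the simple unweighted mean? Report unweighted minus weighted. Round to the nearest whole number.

5

Unweighted sum = 41 + 43 + 15 + 44 + 34 + 46 + 14 + 26 + 15 + 20 = 298
Unweighted mean = 298 / 10 = 29.8
Weighted sum = 41×527 + 43×615 + 15×1345 + 44×887 + 34×1094 + 46×147 + 14×1454 + 26×1296 + 15×1319 + 20×1224
  = 21607 + 26445 + 20175 + 39028 + 37196 + 6762 + 20356 + 33696 + 19785 + 24480 = 249530
Sum of weights = 527 + 615 + 1345 + 887 + 1094 + 147 + 1454 + 1296 + 1319 + 1224 = 9908
Weighted mean = 249530 / 9908 = 25.184699
Difference (unweighted minus weighted) = 4.6153008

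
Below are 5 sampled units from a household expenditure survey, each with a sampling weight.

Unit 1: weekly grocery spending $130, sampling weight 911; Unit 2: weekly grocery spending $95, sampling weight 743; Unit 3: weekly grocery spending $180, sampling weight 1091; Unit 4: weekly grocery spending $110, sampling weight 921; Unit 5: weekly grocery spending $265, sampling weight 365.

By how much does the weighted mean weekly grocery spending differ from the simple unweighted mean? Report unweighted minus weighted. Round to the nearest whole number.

11

Unweighted sum = 780
Unweighted mean = 780 / 5 = 156
Weighted sum = 130×911 + 95×743 + 180×1091 + 110×921 + 265×365
  = 118430 + 70585 + 196380 + 101310 + 96725 = 583430
Sum of weights = 4031
Weighted mean = 583430 / 4031 = 144.7358
Difference (unweighted minus weighted) = 11.264202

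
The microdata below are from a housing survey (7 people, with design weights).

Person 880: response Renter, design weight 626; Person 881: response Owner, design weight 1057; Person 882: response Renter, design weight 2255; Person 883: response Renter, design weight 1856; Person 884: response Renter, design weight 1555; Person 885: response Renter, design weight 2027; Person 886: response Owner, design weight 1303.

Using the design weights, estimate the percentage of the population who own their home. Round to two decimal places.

22.10

Sum of weights for 'Owner' = 1057 + 1303 = 2360
Total weight = 626 + 1057 + 2255 + 1856 + 1555 + 2027 + 1303 = 10679
Weighted proportion = 2360 / 10679 = 0.22099448 → 22.099448%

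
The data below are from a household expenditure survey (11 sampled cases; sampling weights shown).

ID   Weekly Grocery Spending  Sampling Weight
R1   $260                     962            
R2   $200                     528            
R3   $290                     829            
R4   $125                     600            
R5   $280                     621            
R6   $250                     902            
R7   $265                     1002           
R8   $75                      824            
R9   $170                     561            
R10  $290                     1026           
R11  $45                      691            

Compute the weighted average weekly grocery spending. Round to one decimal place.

213.2

Weighted sum = 260×962 + 200×528 + 290×829 + 125×600 + 280×621 + 250×902 + 265×1002 + 75×824 + 170×561 + 290×1026 + 45×691
  = 250120 + 105600 + 240410 + 75000 + 173880 + 225500 + 265530 + 61800 + 95370 + 297540 + 31095 = 1821845
Sum of weights = 962 + 528 + 829 + 600 + 621 + 902 + 1002 + 824 + 561 + 1026 + 691 = 8546
Weighted mean = 1821845 / 8546 = 213.18102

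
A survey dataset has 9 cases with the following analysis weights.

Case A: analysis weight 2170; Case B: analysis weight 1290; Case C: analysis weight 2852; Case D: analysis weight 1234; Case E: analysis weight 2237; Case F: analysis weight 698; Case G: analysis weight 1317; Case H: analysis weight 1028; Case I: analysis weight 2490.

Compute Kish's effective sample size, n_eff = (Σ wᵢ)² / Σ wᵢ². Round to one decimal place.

Σ wᵢ = 2170 + 1290 + 2852 + 1234 + 2237 + 698 + 1317 + 1028 + 2490 = 15316
Σ wᵢ² = 4708900 + 1664100 + 8133904 + 1522756 + 5004169 + 487204 + 1734489 + 1056784 + 6200100 = 30512406
n_eff = 15316² / 30512406 = 234579856 / 30512406 = 7.6880157

7.7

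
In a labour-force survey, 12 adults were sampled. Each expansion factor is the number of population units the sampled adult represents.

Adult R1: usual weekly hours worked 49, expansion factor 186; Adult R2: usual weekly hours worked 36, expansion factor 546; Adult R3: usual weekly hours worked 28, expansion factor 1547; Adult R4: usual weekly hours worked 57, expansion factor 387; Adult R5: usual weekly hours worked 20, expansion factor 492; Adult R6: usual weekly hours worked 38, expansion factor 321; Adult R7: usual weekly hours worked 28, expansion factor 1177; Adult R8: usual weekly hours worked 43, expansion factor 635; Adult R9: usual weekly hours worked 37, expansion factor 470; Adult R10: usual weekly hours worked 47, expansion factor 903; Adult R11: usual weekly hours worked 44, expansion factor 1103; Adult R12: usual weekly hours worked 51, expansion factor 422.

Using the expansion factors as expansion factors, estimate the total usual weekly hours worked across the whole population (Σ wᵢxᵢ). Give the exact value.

306329

Weighted total = 49×186 + 36×546 + 28×1547 + 57×387 + 20×492 + 38×321 + 28×1177 + 43×635 + 37×470 + 47×903 + 44×1103 + 51×422
  = 306329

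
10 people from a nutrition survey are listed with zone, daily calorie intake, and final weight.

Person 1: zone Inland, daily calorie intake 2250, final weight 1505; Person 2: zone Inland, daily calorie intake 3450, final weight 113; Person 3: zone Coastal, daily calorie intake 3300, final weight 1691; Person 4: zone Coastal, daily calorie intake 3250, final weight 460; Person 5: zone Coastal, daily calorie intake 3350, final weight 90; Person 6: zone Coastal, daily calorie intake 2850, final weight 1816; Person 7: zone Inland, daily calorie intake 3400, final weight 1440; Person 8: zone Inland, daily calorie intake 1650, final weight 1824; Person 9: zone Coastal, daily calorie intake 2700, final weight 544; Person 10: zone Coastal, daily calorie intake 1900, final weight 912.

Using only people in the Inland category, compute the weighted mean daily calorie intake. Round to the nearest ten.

Inland rows: 1, 2, 7, 8
Weighted sum = 2250×1505 + 3450×113 + 3400×1440 + 1650×1824
  = 3386250 + 389850 + 4896000 + 3009600 = 11681700
Sum of weights = 1505 + 113 + 1440 + 1824 = 4882
Weighted mean = 11681700 / 4882 = 2392.8103

2390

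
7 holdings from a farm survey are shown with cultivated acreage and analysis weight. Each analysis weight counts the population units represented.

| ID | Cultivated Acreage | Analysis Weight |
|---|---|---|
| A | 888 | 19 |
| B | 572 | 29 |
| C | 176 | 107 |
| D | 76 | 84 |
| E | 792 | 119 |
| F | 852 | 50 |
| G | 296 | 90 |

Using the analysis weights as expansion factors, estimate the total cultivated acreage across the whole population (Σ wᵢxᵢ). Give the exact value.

222164

Weighted total = 888×19 + 572×29 + 176×107 + 76×84 + 792×119 + 852×50 + 296×90
  = 222164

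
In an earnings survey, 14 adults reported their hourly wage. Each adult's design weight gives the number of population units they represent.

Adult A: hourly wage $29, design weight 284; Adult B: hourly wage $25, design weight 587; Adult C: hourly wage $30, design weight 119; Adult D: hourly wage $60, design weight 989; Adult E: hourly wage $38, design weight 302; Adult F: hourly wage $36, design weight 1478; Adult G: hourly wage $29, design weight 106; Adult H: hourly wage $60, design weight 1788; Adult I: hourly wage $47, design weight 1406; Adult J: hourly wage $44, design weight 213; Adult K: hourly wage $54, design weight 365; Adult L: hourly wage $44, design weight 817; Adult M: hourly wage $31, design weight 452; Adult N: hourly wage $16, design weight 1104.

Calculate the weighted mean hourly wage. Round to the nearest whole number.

42

Weighted sum = 423647
Sum of weights = 10010
Weighted mean = 423647 / 10010 = 42.322378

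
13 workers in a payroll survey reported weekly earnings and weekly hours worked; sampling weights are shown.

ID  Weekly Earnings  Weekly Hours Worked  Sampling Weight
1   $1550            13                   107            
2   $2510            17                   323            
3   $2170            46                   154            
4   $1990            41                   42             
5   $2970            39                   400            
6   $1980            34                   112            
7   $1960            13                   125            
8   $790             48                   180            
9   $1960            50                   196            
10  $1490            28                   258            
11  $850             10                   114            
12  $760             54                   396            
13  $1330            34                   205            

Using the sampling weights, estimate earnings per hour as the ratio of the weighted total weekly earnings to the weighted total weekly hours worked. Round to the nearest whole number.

Σ wᵢ·y = 4630390
Σ wᵢ·x = 91879
Ratio = 4630390 / 91879 = 50.396609

50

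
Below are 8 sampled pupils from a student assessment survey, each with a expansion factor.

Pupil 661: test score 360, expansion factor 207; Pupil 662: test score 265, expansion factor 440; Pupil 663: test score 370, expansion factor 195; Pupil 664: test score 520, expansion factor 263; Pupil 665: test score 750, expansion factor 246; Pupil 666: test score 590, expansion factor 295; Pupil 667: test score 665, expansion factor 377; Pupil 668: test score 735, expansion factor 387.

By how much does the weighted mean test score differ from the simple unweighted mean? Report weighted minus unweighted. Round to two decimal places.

4.94

Unweighted sum = 360 + 265 + 370 + 520 + 750 + 590 + 665 + 735 = 4255
Unweighted mean = 4255 / 8 = 531.875
Weighted sum = 360×207 + 265×440 + 370×195 + 520×263 + 750×246 + 590×295 + 665×377 + 735×387
  = 74520 + 116600 + 72150 + 136760 + 184500 + 174050 + 250705 + 284445 = 1293730
Sum of weights = 207 + 440 + 195 + 263 + 246 + 295 + 377 + 387 = 2410
Weighted mean = 1293730 / 2410 = 536.81743
Difference (weighted minus unweighted) = 4.9424274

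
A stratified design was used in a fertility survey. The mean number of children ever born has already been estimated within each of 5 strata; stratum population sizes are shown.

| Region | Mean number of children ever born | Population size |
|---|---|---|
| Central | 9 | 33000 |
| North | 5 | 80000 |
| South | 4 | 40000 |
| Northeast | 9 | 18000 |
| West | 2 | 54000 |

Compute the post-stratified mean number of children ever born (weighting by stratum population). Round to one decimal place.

Σ Nₕ·x̄ₕ = 9×33000 + 5×80000 + 4×40000 + 9×18000 + 2×54000
  = 297000 + 400000 + 160000 + 162000 + 108000 = 1127000
Σ Nₕ = 33000 + 80000 + 40000 + 18000 + 54000 = 225000
Overall mean = 1127000 / 225000 = 5.0088889

5.0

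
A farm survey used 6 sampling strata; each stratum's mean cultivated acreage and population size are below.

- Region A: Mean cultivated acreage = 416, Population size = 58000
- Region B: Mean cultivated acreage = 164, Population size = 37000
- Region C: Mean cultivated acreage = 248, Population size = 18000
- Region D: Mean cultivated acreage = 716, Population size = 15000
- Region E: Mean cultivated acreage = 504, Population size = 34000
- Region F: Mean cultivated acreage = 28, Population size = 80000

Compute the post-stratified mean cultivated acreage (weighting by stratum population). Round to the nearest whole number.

268

Σ Nₕ·x̄ₕ = 416×58000 + 164×37000 + 248×18000 + 716×15000 + 504×34000 + 28×80000
  = 24128000 + 6068000 + 4464000 + 10740000 + 17136000 + 2240000 = 64776000
Σ Nₕ = 58000 + 37000 + 18000 + 15000 + 34000 + 80000 = 242000
Overall mean = 64776000 / 242000 = 267.66942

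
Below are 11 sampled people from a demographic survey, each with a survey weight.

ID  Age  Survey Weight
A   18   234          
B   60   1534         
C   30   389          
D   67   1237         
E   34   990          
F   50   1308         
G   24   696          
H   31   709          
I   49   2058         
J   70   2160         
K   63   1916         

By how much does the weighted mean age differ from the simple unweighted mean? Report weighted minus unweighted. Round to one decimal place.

Unweighted sum = 18 + 60 + 30 + 67 + 34 + 50 + 24 + 31 + 49 + 70 + 63 = 496
Unweighted mean = 496 / 11 = 45.090909
Weighted sum = 18×234 + 60×1534 + 30×389 + 67×1237 + 34×990 + 50×1308 + 24×696 + 31×709 + 49×2058 + 70×2160 + 63×1916
  = 4212 + 92040 + 11670 + 82879 + 33660 + 65400 + 16704 + 21979 + 100842 + 151200 + 120708 = 701294
Sum of weights = 234 + 1534 + 389 + 1237 + 990 + 1308 + 696 + 709 + 2058 + 2160 + 1916 = 13231
Weighted mean = 701294 / 13231 = 53.003855
Difference (weighted minus unweighted) = 7.9129455

7.9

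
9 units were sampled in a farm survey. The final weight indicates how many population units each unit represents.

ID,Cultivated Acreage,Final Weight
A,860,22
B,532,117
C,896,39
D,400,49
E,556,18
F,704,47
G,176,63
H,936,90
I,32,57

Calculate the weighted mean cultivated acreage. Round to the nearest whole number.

550

Weighted sum = 275956
Sum of weights = 22 + 117 + 39 + 49 + 18 + 47 + 63 + 90 + 57 = 502
Weighted mean = 275956 / 502 = 549.71315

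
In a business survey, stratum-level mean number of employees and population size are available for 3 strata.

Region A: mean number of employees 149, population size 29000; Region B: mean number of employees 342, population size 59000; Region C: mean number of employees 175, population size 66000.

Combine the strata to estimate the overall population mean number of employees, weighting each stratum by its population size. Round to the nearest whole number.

Σ Nₕ·x̄ₕ = 149×29000 + 342×59000 + 175×66000
  = 4321000 + 20178000 + 11550000 = 36049000
Σ Nₕ = 29000 + 59000 + 66000 = 154000
Overall mean = 36049000 / 154000 = 234.08442

234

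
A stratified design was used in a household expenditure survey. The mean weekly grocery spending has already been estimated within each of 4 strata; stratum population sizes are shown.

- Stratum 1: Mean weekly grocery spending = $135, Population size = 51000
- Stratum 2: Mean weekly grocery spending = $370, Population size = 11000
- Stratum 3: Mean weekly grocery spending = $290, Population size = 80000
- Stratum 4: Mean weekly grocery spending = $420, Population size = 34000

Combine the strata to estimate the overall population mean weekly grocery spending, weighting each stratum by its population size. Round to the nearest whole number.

Σ Nₕ·x̄ₕ = 135×51000 + 370×11000 + 290×80000 + 420×34000
  = 6885000 + 4070000 + 23200000 + 14280000 = 48435000
Σ Nₕ = 176000
Overall mean = 48435000 / 176000 = 275.19886

275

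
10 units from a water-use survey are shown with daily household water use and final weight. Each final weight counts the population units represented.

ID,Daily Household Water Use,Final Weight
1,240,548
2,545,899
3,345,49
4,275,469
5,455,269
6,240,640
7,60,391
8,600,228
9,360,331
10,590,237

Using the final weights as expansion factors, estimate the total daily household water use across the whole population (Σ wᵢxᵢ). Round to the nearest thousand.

Weighted total = 240×548 + 545×899 + 345×49 + 275×469 + 455×269 + 240×640 + 60×391 + 600×228 + 360×331 + 590×237
  = 131520 + 489955 + 16905 + 128975 + 122395 + 153600 + 23460 + 136800 + 119160 + 139830 = 1462600

1463000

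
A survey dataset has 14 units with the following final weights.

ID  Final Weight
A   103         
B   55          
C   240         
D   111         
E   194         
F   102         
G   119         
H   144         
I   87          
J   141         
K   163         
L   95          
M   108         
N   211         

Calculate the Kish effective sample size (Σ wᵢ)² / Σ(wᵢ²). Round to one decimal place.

Σ wᵢ = 1873
Σ wᵢ² = 285721
n_eff = 1873² / 285721 = 3508129 / 285721 = 12.278163

12.3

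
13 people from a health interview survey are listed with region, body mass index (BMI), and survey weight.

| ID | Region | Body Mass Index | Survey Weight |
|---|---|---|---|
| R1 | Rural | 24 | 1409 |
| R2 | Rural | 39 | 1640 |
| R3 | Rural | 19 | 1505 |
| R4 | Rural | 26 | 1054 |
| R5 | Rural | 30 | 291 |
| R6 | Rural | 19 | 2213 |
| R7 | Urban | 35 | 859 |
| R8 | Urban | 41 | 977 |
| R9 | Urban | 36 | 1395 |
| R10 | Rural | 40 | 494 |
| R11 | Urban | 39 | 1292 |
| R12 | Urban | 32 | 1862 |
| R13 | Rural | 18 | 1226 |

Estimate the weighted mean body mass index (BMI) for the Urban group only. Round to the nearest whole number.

36

Urban rows: R7, R8, R9, R11, R12
Weighted sum = 35×859 + 41×977 + 36×1395 + 39×1292 + 32×1862
  = 30065 + 40057 + 50220 + 50388 + 59584 = 230314
Sum of weights = 859 + 977 + 1395 + 1292 + 1862 = 6385
Weighted mean = 230314 / 6385 = 36.071104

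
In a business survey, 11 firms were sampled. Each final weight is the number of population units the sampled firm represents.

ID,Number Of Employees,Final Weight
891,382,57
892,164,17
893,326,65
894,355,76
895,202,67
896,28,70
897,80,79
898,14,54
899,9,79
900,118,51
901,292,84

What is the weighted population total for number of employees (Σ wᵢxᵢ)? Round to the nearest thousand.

Weighted total = 382×57 + 164×17 + 326×65 + 355×76 + 202×67 + 28×70 + 80×79 + 14×54 + 9×79 + 118×51 + 292×84
  = 21774 + 2788 + 21190 + 26980 + 13534 + 1960 + 6320 + 756 + 711 + 6018 + 24528 = 126559

127000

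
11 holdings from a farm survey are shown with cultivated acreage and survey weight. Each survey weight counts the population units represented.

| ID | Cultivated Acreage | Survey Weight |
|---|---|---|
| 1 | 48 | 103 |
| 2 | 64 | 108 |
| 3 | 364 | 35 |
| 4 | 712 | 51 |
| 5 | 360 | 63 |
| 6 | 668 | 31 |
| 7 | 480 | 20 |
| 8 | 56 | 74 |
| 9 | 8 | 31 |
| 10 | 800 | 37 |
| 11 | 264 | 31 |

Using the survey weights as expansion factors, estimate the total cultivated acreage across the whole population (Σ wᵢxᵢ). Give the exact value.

Weighted total = 48×103 + 64×108 + 364×35 + 712×51 + 360×63 + 668×31 + 480×20 + 56×74 + 8×31 + 800×37 + 264×31
  = 4944 + 6912 + 12740 + 36312 + 22680 + 20708 + 9600 + 4144 + 248 + 29600 + 8184 = 156072

156072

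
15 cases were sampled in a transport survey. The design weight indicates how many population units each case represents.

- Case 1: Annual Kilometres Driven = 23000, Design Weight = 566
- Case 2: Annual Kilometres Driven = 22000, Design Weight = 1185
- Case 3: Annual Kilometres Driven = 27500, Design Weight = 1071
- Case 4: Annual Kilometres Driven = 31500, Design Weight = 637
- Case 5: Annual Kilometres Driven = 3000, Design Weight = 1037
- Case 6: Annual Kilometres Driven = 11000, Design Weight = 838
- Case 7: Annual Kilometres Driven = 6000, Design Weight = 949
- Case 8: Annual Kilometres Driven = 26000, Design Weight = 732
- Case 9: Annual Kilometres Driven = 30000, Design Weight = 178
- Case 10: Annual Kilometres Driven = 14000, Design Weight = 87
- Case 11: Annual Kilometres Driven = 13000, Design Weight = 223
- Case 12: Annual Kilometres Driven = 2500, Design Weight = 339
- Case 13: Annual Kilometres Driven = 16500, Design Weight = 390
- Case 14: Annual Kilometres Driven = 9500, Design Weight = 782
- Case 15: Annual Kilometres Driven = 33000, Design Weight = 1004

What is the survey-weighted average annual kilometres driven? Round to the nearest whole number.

18263

Weighted sum = 182961500
Sum of weights = 10018
Weighted mean = 182961500 / 10018 = 18263.276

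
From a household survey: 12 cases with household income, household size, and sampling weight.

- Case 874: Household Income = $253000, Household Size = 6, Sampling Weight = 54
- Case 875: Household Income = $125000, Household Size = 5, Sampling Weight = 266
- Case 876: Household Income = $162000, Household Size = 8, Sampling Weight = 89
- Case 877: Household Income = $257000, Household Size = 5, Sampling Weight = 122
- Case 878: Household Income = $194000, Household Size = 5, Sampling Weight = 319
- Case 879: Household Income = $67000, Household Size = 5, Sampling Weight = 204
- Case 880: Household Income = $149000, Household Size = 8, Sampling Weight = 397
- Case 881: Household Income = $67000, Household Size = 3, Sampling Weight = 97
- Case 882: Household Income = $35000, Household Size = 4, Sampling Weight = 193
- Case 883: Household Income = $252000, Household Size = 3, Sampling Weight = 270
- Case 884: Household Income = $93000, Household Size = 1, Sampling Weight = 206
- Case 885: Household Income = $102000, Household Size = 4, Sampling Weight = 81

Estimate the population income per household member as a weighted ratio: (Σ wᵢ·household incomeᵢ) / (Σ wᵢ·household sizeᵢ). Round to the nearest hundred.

30100

Σ wᵢ·y = 253000×54 + 125000×266 + 162000×89 + 257000×122 + 194000×319 + 67000×204 + 149000×397 + 67000×97 + 35000×193 + 252000×270 + 93000×206 + 102000×81
  = 336105000
Σ wᵢ·x = 6×54 + 5×266 + 8×89 + 5×122 + 5×319 + 5×204 + 8×397 + 3×97 + 4×193 + 3×270 + 1×206 + 4×81
  = 11170
Ratio = 336105000 / 11170 = 30089.973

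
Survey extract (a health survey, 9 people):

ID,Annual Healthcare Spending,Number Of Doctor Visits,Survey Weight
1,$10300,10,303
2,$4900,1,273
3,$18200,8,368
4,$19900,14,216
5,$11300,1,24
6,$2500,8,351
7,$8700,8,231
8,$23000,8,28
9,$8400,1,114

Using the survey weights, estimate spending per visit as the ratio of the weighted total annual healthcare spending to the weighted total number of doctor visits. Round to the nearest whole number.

Σ wᵢ·y = 10300×303 + 4900×273 + 18200×368 + 19900×216 + 11300×24 + 2500×351 + 8700×231 + 23000×28 + 8400×114
  = 3120900 + 1337700 + 6697600 + 4298400 + 271200 + 877500 + 2009700 + 644000 + 957600 = 20214600
Σ wᵢ·x = 10×303 + 1×273 + 8×368 + 14×216 + 1×24 + 8×351 + 8×231 + 8×28 + 1×114
  = 3030 + 273 + 2944 + 3024 + 24 + 2808 + 1848 + 224 + 114 = 14289
Ratio = 20214600 / 14289 = 1414.6966

1415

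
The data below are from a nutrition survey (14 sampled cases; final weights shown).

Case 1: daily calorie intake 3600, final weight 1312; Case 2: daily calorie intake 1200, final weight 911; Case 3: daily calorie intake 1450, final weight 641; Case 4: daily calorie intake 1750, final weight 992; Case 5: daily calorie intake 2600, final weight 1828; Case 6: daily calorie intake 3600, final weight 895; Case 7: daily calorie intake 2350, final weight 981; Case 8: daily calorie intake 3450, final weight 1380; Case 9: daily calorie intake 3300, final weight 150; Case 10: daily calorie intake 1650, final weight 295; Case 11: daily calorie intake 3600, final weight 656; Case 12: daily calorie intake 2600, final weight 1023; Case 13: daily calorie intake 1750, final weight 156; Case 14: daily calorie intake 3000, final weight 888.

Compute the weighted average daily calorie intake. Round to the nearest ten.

2680

Weighted sum = 32463150
Sum of weights = 12108
Weighted mean = 32463150 / 12108 = 2681.1323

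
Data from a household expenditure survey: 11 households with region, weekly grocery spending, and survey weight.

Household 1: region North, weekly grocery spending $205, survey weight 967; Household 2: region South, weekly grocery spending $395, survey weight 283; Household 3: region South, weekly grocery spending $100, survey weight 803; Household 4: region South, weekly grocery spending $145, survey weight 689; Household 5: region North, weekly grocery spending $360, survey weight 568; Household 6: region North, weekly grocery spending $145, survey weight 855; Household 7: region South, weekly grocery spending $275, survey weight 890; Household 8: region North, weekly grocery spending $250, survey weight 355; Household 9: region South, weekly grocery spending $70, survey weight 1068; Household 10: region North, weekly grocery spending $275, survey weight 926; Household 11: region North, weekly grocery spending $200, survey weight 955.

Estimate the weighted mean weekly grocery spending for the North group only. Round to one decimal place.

229.4

North rows: 1, 5, 6, 8, 10, 11
Weighted sum = 205×967 + 360×568 + 145×855 + 250×355 + 275×926 + 200×955
  = 198235 + 204480 + 123975 + 88750 + 254650 + 191000 = 1061090
Sum of weights = 967 + 568 + 855 + 355 + 926 + 955 = 4626
Weighted mean = 1061090 / 4626 = 229.37527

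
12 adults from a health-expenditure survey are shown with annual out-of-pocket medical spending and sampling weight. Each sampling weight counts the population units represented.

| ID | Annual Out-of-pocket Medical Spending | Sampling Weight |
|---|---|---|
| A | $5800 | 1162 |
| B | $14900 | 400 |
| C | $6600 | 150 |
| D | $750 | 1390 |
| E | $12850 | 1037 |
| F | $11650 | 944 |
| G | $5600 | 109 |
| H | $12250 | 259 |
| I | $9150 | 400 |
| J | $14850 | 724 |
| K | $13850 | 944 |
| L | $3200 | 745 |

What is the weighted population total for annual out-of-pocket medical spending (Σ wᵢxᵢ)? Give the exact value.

72708100

Weighted total = 5800×1162 + 14900×400 + 6600×150 + 750×1390 + 12850×1037 + 11650×944 + 5600×109 + 12250×259 + 9150×400 + 14850×724 + 13850×944 + 3200×745
  = 6739600 + 5960000 + 990000 + 1042500 + 13325450 + 10997600 + 610400 + 3172750 + 3660000 + 10751400 + 13074400 + 2384000 = 72708100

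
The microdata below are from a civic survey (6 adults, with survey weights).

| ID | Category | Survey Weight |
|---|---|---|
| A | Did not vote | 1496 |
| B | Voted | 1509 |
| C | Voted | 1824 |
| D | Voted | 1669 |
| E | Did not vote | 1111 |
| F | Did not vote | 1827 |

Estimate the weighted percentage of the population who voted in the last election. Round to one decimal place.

Sum of weights for 'Voted' = 1509 + 1824 + 1669 = 5002
Total weight = 1496 + 1509 + 1824 + 1669 + 1111 + 1827 = 9436
Weighted proportion = 5002 / 9436 = 0.5300975 → 53.00975%

53.0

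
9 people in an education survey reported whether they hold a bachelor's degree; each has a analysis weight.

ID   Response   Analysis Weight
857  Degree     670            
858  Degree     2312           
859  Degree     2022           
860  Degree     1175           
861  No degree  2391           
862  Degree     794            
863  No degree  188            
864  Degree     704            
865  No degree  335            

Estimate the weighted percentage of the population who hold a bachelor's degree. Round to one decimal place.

Sum of weights for 'Degree' = 670 + 2312 + 2022 + 1175 + 794 + 704 = 7677
Total weight = 670 + 2312 + 2022 + 1175 + 2391 + 794 + 188 + 704 + 335 = 10591
Weighted proportion = 7677 / 10591 = 0.72486073 → 72.486073%

72.5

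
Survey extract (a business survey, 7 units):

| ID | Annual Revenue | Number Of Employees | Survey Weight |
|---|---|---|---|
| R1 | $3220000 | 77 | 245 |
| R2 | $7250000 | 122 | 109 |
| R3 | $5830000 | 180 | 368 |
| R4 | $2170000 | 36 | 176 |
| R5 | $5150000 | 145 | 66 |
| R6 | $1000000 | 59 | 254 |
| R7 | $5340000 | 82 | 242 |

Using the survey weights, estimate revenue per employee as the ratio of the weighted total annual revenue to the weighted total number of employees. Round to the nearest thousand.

40000

Σ wᵢ·y = 3220000×245 + 7250000×109 + 5830000×368 + 2170000×176 + 5150000×66 + 1000000×254 + 5340000×242
  = 788900000 + 790250000 + 2145440000 + 381920000 + 339900000 + 254000000 + 1292280000 = 5992690000
Σ wᵢ·x = 77×245 + 122×109 + 180×368 + 36×176 + 145×66 + 59×254 + 82×242
  = 149139
Ratio = 5992690000 / 149139 = 40181.911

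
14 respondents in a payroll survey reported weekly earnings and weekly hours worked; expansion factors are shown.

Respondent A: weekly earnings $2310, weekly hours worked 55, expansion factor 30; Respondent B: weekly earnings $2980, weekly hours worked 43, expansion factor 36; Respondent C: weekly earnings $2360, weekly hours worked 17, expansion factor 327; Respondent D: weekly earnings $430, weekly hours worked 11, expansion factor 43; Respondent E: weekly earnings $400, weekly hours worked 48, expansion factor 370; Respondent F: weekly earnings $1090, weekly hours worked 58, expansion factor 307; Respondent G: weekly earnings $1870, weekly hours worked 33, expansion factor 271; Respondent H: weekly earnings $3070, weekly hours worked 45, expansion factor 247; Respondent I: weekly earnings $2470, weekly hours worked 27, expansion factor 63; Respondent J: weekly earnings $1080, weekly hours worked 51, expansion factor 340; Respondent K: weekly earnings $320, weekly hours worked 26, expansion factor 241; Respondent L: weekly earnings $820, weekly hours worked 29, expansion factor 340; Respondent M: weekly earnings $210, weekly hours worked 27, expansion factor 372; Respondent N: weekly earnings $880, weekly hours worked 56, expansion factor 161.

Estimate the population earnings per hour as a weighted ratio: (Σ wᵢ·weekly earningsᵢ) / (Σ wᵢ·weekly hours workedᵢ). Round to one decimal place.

32.0

Σ wᵢ·y = 3813010
Σ wᵢ·x = 119081
Ratio = 3813010 / 119081 = 32.020306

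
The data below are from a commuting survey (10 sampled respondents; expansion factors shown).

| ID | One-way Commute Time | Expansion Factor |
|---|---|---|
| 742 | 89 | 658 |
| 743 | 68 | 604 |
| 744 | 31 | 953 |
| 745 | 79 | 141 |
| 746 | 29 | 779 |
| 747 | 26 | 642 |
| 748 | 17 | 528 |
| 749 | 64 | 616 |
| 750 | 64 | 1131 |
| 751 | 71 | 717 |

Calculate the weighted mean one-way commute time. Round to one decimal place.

51.9

Weighted sum = 89×658 + 68×604 + 31×953 + 79×141 + 29×779 + 26×642 + 17×528 + 64×616 + 64×1131 + 71×717
  = 58562 + 41072 + 29543 + 11139 + 22591 + 16692 + 8976 + 39424 + 72384 + 50907 = 351290
Sum of weights = 658 + 604 + 953 + 141 + 779 + 642 + 528 + 616 + 1131 + 717 = 6769
Weighted mean = 351290 / 6769 = 51.896883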